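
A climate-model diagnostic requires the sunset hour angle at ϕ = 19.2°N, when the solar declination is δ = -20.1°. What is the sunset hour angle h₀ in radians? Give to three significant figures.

h₀ = 1.44 rad

cos h₀ = −tan ϕ · tan δ = −tan(+19.2°) × tan(-20.100°) = 0.1274, so h₀ = 1.4430 rad = 82.68°.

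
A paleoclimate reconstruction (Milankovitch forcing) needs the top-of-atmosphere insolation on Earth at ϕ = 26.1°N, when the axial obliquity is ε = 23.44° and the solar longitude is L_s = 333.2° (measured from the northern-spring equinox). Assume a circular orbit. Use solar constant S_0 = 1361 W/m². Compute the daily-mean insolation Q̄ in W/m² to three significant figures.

Q̄ ≈ 331 W/m²

Solar declination: sin δ = sin ε · sin L_s = sin 23.44° × sin 333.2° = -0.17935, so δ = -10.332°.
cos h₀ = −tan(+26.1°) tan(-10.332°) = 0.0893, h₀ = 1.4814 rad.
Bracket: h₀ sin ϕ sin δ + cos ϕ cos δ sin h₀ = 1.4814×0.43994×-0.17935 + 0.89803×0.98378×0.99600 = -0.116887 + 0.879930 = 0.763043.
Q̄ = (S_0/π) × [bracket] = (1361/π) × 0.763043 = 330.6 W/m².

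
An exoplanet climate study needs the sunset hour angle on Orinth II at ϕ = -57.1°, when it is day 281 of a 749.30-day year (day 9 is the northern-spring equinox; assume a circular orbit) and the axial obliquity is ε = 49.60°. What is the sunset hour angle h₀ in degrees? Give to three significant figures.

h₀ = 0.00°

Solar longitude: L_s = 360° × (281 − 9)/749.30 = 130.682°.
sin δ = sin 49.60° × sin 130.682° = 0.57750, so δ = +35.275°.
cos h₀ = −tan ϕ · tan δ = 1.0935 ≥ 1, so the host star never rises (polar night) and h₀ = 0.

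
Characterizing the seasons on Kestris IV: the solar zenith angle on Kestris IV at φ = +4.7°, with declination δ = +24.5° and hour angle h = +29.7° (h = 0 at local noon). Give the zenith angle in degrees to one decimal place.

θ_z = 34.7°

cos θ_z = sin φ sin δ + cos φ cos δ cos h = 0.033979 + 0.787763 = 0.821742.
θ_z = arccos(0.821742) = 34.7°.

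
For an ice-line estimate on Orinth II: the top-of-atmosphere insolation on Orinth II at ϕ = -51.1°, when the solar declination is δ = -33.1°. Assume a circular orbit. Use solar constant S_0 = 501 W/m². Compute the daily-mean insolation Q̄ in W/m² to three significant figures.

Q̄ ≈ 220 W/m²

cos h₀ = −tan(-51.1°) tan(-33.100°) = -0.8079, h₀ = 2.5114 rad.
Bracket: h₀ sin ϕ sin δ + cos ϕ cos δ sin h₀ = 2.5114×-0.77824×-0.54610 + 0.62796×0.83772×0.58932 = 1.067337 + 0.310015 = 1.377352.
Q̄ = (S_0/π) × [bracket] = (501/π) × 1.377352 = 219.7 W/m².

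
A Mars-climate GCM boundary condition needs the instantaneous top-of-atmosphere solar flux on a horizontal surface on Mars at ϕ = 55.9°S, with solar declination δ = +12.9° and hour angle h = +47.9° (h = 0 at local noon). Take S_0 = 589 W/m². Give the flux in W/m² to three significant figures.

cos θ_z = sin ϕ sin δ + cos ϕ cos δ cos h = -0.184865 + 0.366381 = 0.181516.
Flux = S_0 · cos θ_z = 589 × 0.181516 = 106.9 W/m².

107 W/m²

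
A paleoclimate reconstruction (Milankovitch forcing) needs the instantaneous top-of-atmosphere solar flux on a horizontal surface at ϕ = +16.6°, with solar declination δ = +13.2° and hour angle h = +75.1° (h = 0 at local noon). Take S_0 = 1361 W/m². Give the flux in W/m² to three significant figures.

cos θ_z = sin ϕ sin δ + cos ϕ cos δ cos h = 0.065237 + 0.239906 = 0.305143.
Flux = S_0 · cos θ_z = 1361 × 0.305143 = 415.3 W/m².

415 W/m²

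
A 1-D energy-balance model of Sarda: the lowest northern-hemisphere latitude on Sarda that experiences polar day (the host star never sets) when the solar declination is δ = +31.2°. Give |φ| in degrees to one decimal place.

Polar day requires cos H₀ = −tan φ tan δ ≤ −1, i.e. tan φ tan δ ≥ 1.
The boundary is |tan φ| · |tan δ| = 1, so |φ| = 90° − |δ| = 90° − 31.2° = 58.8° in the northern hemisphere.

|φ| = 58.8°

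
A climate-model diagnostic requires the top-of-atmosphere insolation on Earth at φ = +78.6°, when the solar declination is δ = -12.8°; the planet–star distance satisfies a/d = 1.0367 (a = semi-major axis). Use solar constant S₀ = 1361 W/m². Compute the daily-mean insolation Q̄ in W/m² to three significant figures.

Q̄ ≈ 0.00 W/m²

cos H₀ = −tan(+78.6°) tan(-12.800°) = 1.1268 ≥ 1 ⇒ polar night, H₀ = 0 and Q̄ = 0.
Inverse-square distance factor (a/d)² = 1.0367² = 1.074747.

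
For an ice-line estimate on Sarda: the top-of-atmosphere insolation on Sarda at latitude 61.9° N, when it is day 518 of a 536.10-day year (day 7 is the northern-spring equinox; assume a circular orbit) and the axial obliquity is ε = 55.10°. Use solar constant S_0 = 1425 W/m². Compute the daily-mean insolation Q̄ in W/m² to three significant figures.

Solar longitude: L_s = 360° × (518 − 7)/536.10 = 343.145°.
sin δ = sin 55.10° × sin 343.145° = -0.23780, so δ = -13.757°.
cos h₀ = −tan(+61.9°) tan(-13.757°) = 0.4585, h₀ = 1.0945 rad.
Bracket: h₀ sin ϕ sin δ + cos ϕ cos δ sin h₀ = 1.0945×0.88213×-0.23780 + 0.47101×0.97131×0.88868 = -0.229594 + 0.406568 = 0.176974.
Q̄ = (S_0/π) × [bracket] = (1425/π) × 0.176974 = 80.27 W/m².

Q̄ ≈ 80.3 W/m²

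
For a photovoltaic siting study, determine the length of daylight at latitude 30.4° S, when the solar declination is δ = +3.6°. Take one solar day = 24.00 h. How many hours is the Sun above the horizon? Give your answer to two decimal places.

11.72 h

cos H₀ = −tan φ · tan δ = −tan(-30.4°) × tan(+3.600°) = 0.0369, so H₀ = 1.5339 rad = 87.88°.
Daylight = 2H₀/(2π) × 24.00 h = (1.5339/π) × 24.00 = 11.72 h.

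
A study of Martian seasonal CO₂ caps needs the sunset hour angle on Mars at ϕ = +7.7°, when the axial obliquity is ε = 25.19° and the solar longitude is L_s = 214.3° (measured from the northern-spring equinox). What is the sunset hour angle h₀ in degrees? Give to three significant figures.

h₀ = 88.1°

Solar declination: sin δ = sin ε · sin L_s = sin 25.19° × sin 214.3° = -0.23985, so δ = -13.878°.
cos h₀ = −tan ϕ · tan δ = −tan(+7.7°) × tan(-13.878°) = 0.0334, so h₀ = 1.5374 rad = 88.09°.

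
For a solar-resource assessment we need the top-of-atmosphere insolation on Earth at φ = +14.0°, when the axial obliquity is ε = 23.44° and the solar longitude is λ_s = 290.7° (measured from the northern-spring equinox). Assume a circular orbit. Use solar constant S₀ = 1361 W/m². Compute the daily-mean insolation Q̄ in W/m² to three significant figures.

Solar declination: sin δ = sin ε · sin λ_s = sin 23.44° × sin 290.7° = -0.37211, so δ = -21.846°.
cos H₀ = −tan(+14.0°) tan(-21.846°) = 0.1000, H₀ = 1.4707 rad.
Bracket: H₀ sin φ sin δ + cos φ cos δ sin H₀ = 1.4707×0.24192×-0.37211 + 0.97030×0.92819×0.99499 = -0.132394 + 0.896111 = 0.763717.
Q̄ = (S₀/π) × [bracket] = (1361/π) × 0.763717 = 330.9 W/m².

Q̄ ≈ 331 W/m²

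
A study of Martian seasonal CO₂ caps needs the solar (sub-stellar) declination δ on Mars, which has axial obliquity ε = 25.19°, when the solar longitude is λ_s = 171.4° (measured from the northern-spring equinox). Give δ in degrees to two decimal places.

δ = +3.65°

sin δ = sin ε · sin λ_s = sin 25.19° × sin 171.4° = 0.063645.
δ = arcsin(0.063645) = +3.65°.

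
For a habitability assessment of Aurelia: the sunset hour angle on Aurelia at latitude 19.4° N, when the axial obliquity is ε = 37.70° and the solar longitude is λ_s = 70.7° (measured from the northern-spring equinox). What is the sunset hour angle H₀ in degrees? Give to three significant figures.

H₀ = 104°

Solar declination: sin δ = sin ε · sin λ_s = sin 37.70° × sin 70.7° = 0.57716, so δ = +35.251°.
cos H₀ = −tan φ · tan δ = −tan(+19.4°) × tan(+35.251°) = -0.2489, so H₀ = 1.8223 rad = 104.41°.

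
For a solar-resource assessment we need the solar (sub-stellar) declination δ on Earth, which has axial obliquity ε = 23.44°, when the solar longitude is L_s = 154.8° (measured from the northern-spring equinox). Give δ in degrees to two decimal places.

sin δ = sin ε · sin L_s = sin 23.44° × sin 154.8° = 0.169370.
δ = arcsin(0.169370) = +9.75°.

δ = +9.75°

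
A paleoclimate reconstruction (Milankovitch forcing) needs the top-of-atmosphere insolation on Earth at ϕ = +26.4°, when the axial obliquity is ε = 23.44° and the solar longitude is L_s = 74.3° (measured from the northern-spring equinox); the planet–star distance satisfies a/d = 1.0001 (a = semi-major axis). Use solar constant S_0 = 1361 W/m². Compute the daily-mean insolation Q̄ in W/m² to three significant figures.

Q̄ ≈ 482 W/m²

Solar declination: sin δ = sin ε · sin L_s = sin 23.44° × sin 74.3° = 0.38295, so δ = +22.516°.
cos h₀ = −tan(+26.4°) tan(+22.516°) = -0.2058, h₀ = 1.7781 rad.
Bracket: h₀ sin ϕ sin δ + cos ϕ cos δ sin h₀ = 1.7781×0.44464×0.38295 + 0.89571×0.92377×0.97860 = 0.302766 + 0.809723 = 1.112489.
Inverse-square distance factor (a/d)² = 1.0001² = 1.000200.
Q̄ = (S_0/π) × 1.000200 × [bracket] = (1361/π) × 1.000200 × 1.112489 = 482.0 W/m².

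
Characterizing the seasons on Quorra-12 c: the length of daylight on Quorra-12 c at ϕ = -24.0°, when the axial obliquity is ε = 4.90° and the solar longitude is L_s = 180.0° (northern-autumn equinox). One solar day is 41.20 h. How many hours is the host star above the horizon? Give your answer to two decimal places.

20.60 h

Solar declination: sin δ = sin ε · sin L_s = sin 4.90° × sin 180.0° = 0.00000, so δ = +0.000°.
cos h₀ = −tan ϕ · tan δ = −tan(-24.0°) × tan(+0.000°) = 0.0000, so h₀ = 1.5708 rad = 90.00°.
Daylight = 2h₀/(2π) × 41.20 h = (1.5708/π) × 41.20 = 20.60 h.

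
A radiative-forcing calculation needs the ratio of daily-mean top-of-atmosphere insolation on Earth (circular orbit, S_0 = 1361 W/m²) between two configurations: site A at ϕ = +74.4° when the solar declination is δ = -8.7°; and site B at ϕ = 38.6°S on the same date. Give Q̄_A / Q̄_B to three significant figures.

Q̄_A / Q̄_B ≈ 0.0842

— Configuration A (ϕ=+74.4°):
cos h₀ = −tan(+74.4°) tan(-8.700°) = 0.5481, h₀ = 0.9908 rad.
Bracket: h₀ sin ϕ sin δ + cos ϕ cos δ sin h₀ = 0.9908×0.96316×-0.15126 + 0.26892×0.98849×0.83644 = -0.144347 + 0.222346 = 0.077999.
Q̄ = (S_0/π) × [bracket] = (1361/π) × 0.077999 = 33.791 W/m².
— Configuration B (ϕ=-38.6°):
cos h₀ = −tan(-38.6°) tan(-8.700°) = -0.1222, h₀ = 1.6933 rad.
Bracket: h₀ sin ϕ sin δ + cos ϕ cos δ sin h₀ = 1.6933×-0.62388×-0.15126 + 0.78152×0.98849×0.99251 = 0.159793 + 0.766738 = 0.926531.
Q̄ = (S_0/π) × [bracket] = (1361/π) × 0.926531 = 401.39 W/m².
Ratio Q̄_A / Q̄_B = 33.791 / 401.39 = 0.08418.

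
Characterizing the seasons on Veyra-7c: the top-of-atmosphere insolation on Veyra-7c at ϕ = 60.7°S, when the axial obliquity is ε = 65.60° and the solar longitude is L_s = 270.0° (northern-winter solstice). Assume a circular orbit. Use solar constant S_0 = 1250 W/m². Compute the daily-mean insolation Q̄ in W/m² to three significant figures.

Q̄ ≈ 993 W/m²

Solar declination: sin δ = sin ε · sin L_s = sin 65.60° × sin 270.0° = -0.91068, so δ = -65.600°.
cos h₀ = −tan(-60.7°) tan(-65.600°) = -3.9284 ≤ −1 ⇒ polar day, h₀ = π.
Bracket: h₀ sin ϕ sin δ + cos ϕ cos δ sin h₀ = 3.1416×-0.87207×-0.91068 + 0.48938×0.41310×0.00000 = 2.494986 + 0.000000 = 2.494986.
Q̄ = (S_0/π) × [bracket] = (1250/π) × 2.494986 = 992.7 W/m².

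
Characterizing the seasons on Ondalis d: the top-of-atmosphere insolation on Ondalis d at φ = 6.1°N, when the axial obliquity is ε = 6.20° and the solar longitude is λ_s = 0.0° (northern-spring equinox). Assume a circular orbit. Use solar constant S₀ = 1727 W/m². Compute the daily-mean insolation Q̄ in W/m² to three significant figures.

Q̄ ≈ 547 W/m²

Solar declination: sin δ = sin ε · sin λ_s = sin 6.20° × sin 0.0° = 0.00000, so δ = +0.000°.
cos H₀ = −tan(+6.1°) tan(+0.000°) = -0.0000, H₀ = 1.5708 rad.
Bracket: H₀ sin φ sin δ + cos φ cos δ sin H₀ = 1.5708×0.10626×0.00000 + 0.99434×1.00000×1.00000 = 0.000000 + 0.994340 = 0.994340.
Q̄ = (S₀/π) × [bracket] = (1727/π) × 0.994340 = 546.6 W/m².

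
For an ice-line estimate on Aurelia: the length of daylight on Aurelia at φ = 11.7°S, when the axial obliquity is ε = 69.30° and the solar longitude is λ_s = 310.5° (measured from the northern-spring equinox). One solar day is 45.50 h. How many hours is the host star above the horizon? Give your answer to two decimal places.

25.81 h

Solar declination: sin δ = sin ε · sin λ_s = sin 69.30° × sin 310.5° = -0.71132, so δ = -45.342°.
cos H₀ = −tan φ · tan δ = −tan(-11.7°) × tan(-45.342°) = -0.2096, so H₀ = 1.7819 rad = 102.10°.
Daylight = 2H₀/(2π) × 45.50 h = (1.7819/π) × 45.50 = 25.81 h.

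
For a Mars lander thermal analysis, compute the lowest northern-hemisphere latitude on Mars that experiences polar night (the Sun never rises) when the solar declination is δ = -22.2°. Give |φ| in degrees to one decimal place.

Polar night requires cos H₀ = −tan φ tan δ ≥ 1, i.e. tan φ tan δ ≤ −1.
The boundary is |tan φ| · |tan δ| = 1, so |φ| = 90° − |δ| = 90° − 22.2° = 67.8° in the northern hemisphere.

|φ| = 67.8°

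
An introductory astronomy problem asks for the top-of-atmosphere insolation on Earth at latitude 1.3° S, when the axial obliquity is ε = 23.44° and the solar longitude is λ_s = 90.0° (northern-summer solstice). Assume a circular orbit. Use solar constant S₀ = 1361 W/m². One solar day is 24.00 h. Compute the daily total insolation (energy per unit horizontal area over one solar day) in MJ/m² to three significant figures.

33.8 MJ/m²

Solar declination: sin δ = sin ε · sin λ_s = sin 23.44° × sin 90.0° = 0.39779, so δ = +23.440°.
cos H₀ = −tan(-1.3°) tan(+23.440°) = 0.0098, H₀ = 1.5610 rad.
Bracket: H₀ sin φ sin δ + cos φ cos δ sin H₀ = 1.5610×-0.02269×0.39779 + 0.99974×0.91748×0.99995 = -0.014089 + 0.917196 = 0.903107.
Q̄ = (S₀/π) × [bracket] = (1361/π) × 0.903107 = 391.24 W/m².
Daily total = Q̄ × 24.00 h × 3600 s/h = 391.24 × 24.00 × 3600 / 10⁶ = 33.80 MJ/m².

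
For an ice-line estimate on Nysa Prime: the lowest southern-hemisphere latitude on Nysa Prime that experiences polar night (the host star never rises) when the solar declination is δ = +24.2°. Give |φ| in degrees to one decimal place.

|φ| = 65.8°

Polar night requires cos H₀ = −tan φ tan δ ≥ 1, i.e. tan φ tan δ ≤ −1.
The boundary is |tan φ| · |tan δ| = 1, so |φ| = 90° − |δ| = 90° − 24.2° = 65.8° in the southern hemisphere.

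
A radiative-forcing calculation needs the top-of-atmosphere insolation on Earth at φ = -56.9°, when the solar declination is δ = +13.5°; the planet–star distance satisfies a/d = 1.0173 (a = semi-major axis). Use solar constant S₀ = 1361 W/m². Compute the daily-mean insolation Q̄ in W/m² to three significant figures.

Q̄ ≈ 117 W/m²

cos H₀ = −tan(-56.9°) tan(+13.500°) = 0.3683, H₀ = 1.1936 rad.
Bracket: H₀ sin φ sin δ + cos φ cos δ sin H₀ = 1.1936×-0.83772×0.23345 + 0.54610×0.97237×0.92971 = -0.233427 + 0.493686 = 0.260259.
Inverse-square distance factor (a/d)² = 1.0173² = 1.034899.
Q̄ = (S₀/π) × 1.034899 × [bracket] = (1361/π) × 1.034899 × 0.260259 = 116.7 W/m².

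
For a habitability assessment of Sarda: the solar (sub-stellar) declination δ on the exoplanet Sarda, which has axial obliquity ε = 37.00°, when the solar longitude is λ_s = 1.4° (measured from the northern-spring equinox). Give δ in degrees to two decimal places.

sin δ = sin ε · sin λ_s = sin 37.00° × sin 1.4° = 0.014704.
δ = arcsin(0.014704) = +0.84°.

δ = +0.84°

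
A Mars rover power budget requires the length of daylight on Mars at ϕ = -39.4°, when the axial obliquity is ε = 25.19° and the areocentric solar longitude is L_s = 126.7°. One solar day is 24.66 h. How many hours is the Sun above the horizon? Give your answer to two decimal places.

9.95 h

sin δ = sin 25.19° × sin 126.7° = 0.34125, so δ = +19.953°.
cos h₀ = −tan ϕ · tan δ = −tan(-39.4°) × tan(+19.953°) = 0.2982, so h₀ = 1.2680 rad = 72.65°.
Daylight = 2h₀/(2π) × 24.66 h = (1.2680/π) × 24.66 = 9.95 h.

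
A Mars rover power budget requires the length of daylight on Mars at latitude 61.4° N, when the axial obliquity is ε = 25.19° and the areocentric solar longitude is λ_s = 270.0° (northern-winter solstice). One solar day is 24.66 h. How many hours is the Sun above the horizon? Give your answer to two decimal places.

4.16 h

sin δ = sin 25.19° × sin 270.0° = -0.42562, so δ = -25.190°.
cos H₀ = −tan φ · tan δ = −tan(+61.4°) × tan(-25.190°) = 0.8627, so H₀ = 0.5302 rad = 30.38°.
Daylight = 2H₀/(2π) × 24.66 h = (0.5302/π) × 24.66 = 4.16 h.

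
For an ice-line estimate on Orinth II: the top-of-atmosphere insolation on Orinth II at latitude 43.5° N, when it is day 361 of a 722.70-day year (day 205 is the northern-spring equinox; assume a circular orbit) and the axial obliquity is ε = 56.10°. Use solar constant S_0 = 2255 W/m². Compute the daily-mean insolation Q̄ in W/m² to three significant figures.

Q̄ ≈ 1.26e+03 W/m²

Solar longitude: L_s = 360° × (361 − 205)/722.70 = 77.709°.
sin δ = sin 56.10° × sin 77.709° = 0.81099, so δ = +54.192°.
cos h₀ = −tan(+43.5°) tan(+54.192°) = -1.3154 ≤ −1 ⇒ polar day, h₀ = π.
Bracket: h₀ sin ϕ sin δ + cos ϕ cos δ sin h₀ = 3.1416×0.68835×0.81099 + 0.72537×0.58507×0.00000 = 1.753782 + 0.000000 = 1.753782.
Q̄ = (S_0/π) × [bracket] = (2255/π) × 1.753782 = 1259 W/m².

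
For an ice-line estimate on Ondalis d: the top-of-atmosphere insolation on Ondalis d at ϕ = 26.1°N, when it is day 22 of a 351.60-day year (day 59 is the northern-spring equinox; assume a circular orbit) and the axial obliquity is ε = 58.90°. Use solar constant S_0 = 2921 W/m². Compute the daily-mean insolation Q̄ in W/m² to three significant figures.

Q̄ ≈ 405 W/m²

Solar longitude: L_s = 360° × (22 − 59)/351.60 = -37.884°, i.e. -37.884° + 360° = 322.116°.
sin δ = sin 58.90° × sin 322.116° = -0.52580, so δ = -31.722°.
cos h₀ = −tan(+26.1°) tan(-31.722°) = 0.3028, h₀ = 1.2631 rad.
Bracket: h₀ sin ϕ sin δ + cos ϕ cos δ sin h₀ = 1.2631×0.43994×-0.52580 + 0.89803×0.85061×0.95304 = -0.292181 + 0.728002 = 0.435821.
Q̄ = (S_0/π) × [bracket] = (2921/π) × 0.435821 = 405.2 W/m².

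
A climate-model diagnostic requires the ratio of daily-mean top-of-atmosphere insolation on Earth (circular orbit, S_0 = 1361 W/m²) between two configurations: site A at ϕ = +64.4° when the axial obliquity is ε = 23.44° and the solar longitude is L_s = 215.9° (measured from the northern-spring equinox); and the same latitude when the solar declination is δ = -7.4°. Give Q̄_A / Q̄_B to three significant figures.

Q̄_A / Q̄_B ≈ 0.548

— Configuration A (ϕ=+64.4°):
Solar declination: sin δ = sin ε · sin L_s = sin 23.44° × sin 215.9° = -0.23325, so δ = -13.489°.
cos h₀ = −tan(+64.4°) tan(-13.489°) = 0.5006, h₀ = 1.0465 rad.
Bracket: h₀ sin ϕ sin δ + cos ϕ cos δ sin h₀ = 1.0465×0.90183×-0.23325 + 0.43209×0.97242×0.86565 = -0.220133 + 0.363723 = 0.143590.
Q̄ = (S_0/π) × [bracket] = (1361/π) × 0.143590 = 62.206 W/m².
— Configuration B (ϕ=+64.4°):
cos h₀ = −tan(+64.4°) tan(-7.400°) = 0.2711, h₀ = 1.2963 rad.
Bracket: h₀ sin ϕ sin δ + cos ϕ cos δ sin h₀ = 1.2963×0.90183×-0.12880 + 0.43209×0.99167×0.96256 = -0.150573 + 0.412448 = 0.261875.
Q̄ = (S_0/π) × [bracket] = (1361/π) × 0.261875 = 113.45 W/m².
Ratio Q̄_A / Q̄_B = 62.206 / 113.45 = 0.5483.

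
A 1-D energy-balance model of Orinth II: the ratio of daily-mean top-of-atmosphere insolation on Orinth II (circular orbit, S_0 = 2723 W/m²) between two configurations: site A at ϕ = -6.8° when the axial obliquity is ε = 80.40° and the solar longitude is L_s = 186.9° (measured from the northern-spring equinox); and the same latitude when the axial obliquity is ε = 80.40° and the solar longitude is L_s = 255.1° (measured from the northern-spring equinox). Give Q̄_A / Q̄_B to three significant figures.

Q̄_A / Q̄_B ≈ 2.02

— Configuration A (ϕ=-6.8°):
Solar declination: sin δ = sin ε · sin L_s = sin 80.40° × sin 186.9° = -0.11845, so δ = -6.803°.
cos h₀ = −tan(-6.8°) tan(-6.803°) = -0.0142, h₀ = 1.5850 rad.
Bracket: h₀ sin ϕ sin δ + cos ϕ cos δ sin h₀ = 1.5850×-0.11840×-0.11845 + 0.99297×0.99296×0.99990 = 0.022229 + 0.985881 = 1.008110.
Q̄ = (S_0/π) × [bracket] = (2723/π) × 1.008110 = 873.79 W/m².
— Configuration B (ϕ=-6.8°):
Solar declination: sin δ = sin ε · sin L_s = sin 80.40° × sin 255.1° = -0.95284, so δ = -72.334°.
cos h₀ = −tan(-6.8°) tan(-72.334°) = -0.3744, h₀ = 1.9546 rad.
Bracket: h₀ sin ϕ sin δ + cos ϕ cos δ sin h₀ = 1.9546×-0.11840×-0.95284 + 0.99297×0.30346×0.92726 = 0.220511 + 0.279408 = 0.499919.
Q̄ = (S_0/π) × [bracket] = (2723/π) × 0.499919 = 433.31 W/m².
Ratio Q̄_A / Q̄_B = 873.79 / 433.31 = 2.017.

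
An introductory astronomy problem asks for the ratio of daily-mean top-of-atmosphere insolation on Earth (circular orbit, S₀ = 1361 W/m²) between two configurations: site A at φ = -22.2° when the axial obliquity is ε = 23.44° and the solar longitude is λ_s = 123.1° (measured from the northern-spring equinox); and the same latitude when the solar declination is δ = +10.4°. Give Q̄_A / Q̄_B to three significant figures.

— Configuration A (φ=-22.2°):
Solar declination: sin δ = sin ε · sin λ_s = sin 23.44° × sin 123.1° = 0.33323, so δ = +19.465°.
cos H₀ = −tan(-22.2°) tan(+19.465°) = 0.1442, H₀ = 1.4261 rad.
Bracket: H₀ sin φ sin δ + cos φ cos δ sin H₀ = 1.4261×-0.37784×0.33323 + 0.92587×0.94284×0.98954 = -0.179557 + 0.863816 = 0.684259.
Q̄ = (S₀/π) × [bracket] = (1361/π) × 0.684259 = 296.43 W/m².
— Configuration B (φ=-22.2°):
cos H₀ = −tan(-22.2°) tan(+10.400°) = 0.0749, H₀ = 1.4958 rad.
Bracket: H₀ sin φ sin δ + cos φ cos δ sin H₀ = 1.4958×-0.37784×0.18052 + 0.92587×0.98357×0.99719 = -0.102025 + 0.908099 = 0.806074.
Q̄ = (S₀/π) × [bracket] = (1361/π) × 0.806074 = 349.21 W/m².
Ratio Q̄_A / Q̄_B = 296.43 / 349.21 = 0.8489.

Q̄_A / Q̄_B ≈ 0.849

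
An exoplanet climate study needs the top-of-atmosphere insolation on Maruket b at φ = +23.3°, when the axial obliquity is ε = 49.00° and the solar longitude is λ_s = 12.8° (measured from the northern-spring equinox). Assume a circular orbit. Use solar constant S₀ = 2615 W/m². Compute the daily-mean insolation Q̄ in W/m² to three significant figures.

Solar declination: sin δ = sin ε · sin λ_s = sin 49.00° × sin 12.8° = 0.16720, so δ = +9.625°.
cos H₀ = −tan(+23.3°) tan(+9.625°) = -0.0730, H₀ = 1.6439 rad.
Bracket: H₀ sin φ sin δ + cos φ cos δ sin H₀ = 1.6439×0.39555×0.16720 + 0.91845×0.98592×0.99733 = 0.108721 + 0.903100 = 1.011821.
Q̄ = (S₀/π) × [bracket] = (2615/π) × 1.011821 = 842.2 W/m².

Q̄ ≈ 842 W/m²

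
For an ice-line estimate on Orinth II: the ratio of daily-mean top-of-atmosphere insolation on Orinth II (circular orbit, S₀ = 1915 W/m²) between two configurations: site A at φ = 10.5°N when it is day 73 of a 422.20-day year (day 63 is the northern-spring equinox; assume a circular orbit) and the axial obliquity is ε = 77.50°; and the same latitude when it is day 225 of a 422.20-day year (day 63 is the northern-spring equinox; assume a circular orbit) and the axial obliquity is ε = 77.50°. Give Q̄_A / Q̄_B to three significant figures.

— Configuration A (φ=+10.5°):
Solar longitude: λ_s = 360° × (73 − 63)/422.20 = 8.527°.
sin δ = sin 77.50° × sin 8.527° = 0.14476, so δ = +8.323°.
cos H₀ = −tan(+10.5°) tan(+8.323°) = -0.0271, H₀ = 1.5979 rad.
Bracket: H₀ sin φ sin δ + cos φ cos δ sin H₀ = 1.5979×0.18224×0.14476 + 0.98325×0.98947×0.99963 = 0.042154 + 0.972536 = 1.014690.
Q̄ = (S₀/π) × [bracket] = (1915/π) × 1.014690 = 618.52 W/m².
— Configuration B (φ=+10.5°):
Solar longitude: λ_s = 360° × (225 − 63)/422.20 = 138.134°.
sin δ = sin 77.50° × sin 138.134° = 0.65158, so δ = +40.661°.
cos H₀ = −tan(+10.5°) tan(+40.661°) = -0.1592, H₀ = 1.7307 rad.
Bracket: H₀ sin φ sin δ + cos φ cos δ sin H₀ = 1.7307×0.18224×0.65158 + 0.98325×0.75858×0.98725 = 0.205510 + 0.736364 = 0.941874.
Q̄ = (S₀/π) × [bracket] = (1915/π) × 0.941874 = 574.13 W/m².
Ratio Q̄_A / Q̄_B = 618.52 / 574.13 = 1.077.

Q̄_A / Q̄_B ≈ 1.08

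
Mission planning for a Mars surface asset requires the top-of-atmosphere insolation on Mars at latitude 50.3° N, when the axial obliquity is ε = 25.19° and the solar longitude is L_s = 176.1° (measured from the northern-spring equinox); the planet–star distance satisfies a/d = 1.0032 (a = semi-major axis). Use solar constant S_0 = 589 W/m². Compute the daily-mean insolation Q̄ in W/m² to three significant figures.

Q̄ ≈ 127 W/m²

Solar declination: sin δ = sin ε · sin L_s = sin 25.19° × sin 176.1° = 0.02895, so δ = +1.659°.
cos h₀ = −tan(+50.3°) tan(+1.659°) = -0.0349, h₀ = 1.6057 rad.
Bracket: h₀ sin ϕ sin δ + cos ϕ cos δ sin h₀ = 1.6057×0.76940×0.02895 + 0.63877×0.99958×0.99939 = 0.035766 + 0.638112 = 0.673878.
Inverse-square distance factor (a/d)² = 1.0032² = 1.006410.
Q̄ = (S_0/π) × 1.006410 × [bracket] = (589/π) × 1.006410 × 0.673878 = 127.2 W/m².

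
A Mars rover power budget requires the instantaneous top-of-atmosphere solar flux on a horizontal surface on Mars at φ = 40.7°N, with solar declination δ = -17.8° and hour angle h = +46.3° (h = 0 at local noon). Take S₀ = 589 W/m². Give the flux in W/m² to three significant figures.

176 W/m²

cos θ_z = sin φ sin δ + cos φ cos δ cos h = -0.199343 + 0.498708 = 0.299365.
Flux = S₀ · cos θ_z = 589 × 0.299365 = 176.3 W/m².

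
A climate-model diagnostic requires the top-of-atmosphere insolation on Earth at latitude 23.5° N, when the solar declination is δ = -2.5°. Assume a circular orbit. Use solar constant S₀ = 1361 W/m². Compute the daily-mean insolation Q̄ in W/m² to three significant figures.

Q̄ ≈ 385 W/m²

cos H₀ = −tan(+23.5°) tan(-2.500°) = 0.0190, H₀ = 1.5518 rad.
Bracket: H₀ sin φ sin δ + cos φ cos δ sin H₀ = 1.5518×0.39875×-0.04362 + 0.91706×0.99905×0.99982 = -0.026991 + 0.916024 = 0.889033.
Q̄ = (S₀/π) × [bracket] = (1361/π) × 0.889033 = 385.1 W/m².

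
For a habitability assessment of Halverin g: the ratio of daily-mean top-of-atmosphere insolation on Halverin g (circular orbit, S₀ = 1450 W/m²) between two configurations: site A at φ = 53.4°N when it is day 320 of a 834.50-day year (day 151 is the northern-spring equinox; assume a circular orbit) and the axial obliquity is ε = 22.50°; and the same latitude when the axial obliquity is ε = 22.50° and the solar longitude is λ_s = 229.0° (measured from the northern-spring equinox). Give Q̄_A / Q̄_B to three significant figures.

Q̄_A / Q̄_B ≈ 4.31

— Configuration A (φ=+53.4°):
Solar longitude: λ_s = 360° × (320 − 151)/834.50 = 72.906°.
sin δ = sin 22.50° × sin 72.906° = 0.36578, so δ = +21.455°.
cos H₀ = −tan(+53.4°) tan(+21.455°) = -0.5292, H₀ = 2.1284 rad.
Bracket: H₀ sin φ sin δ + cos φ cos δ sin H₀ = 2.1284×0.80282×0.36578 + 0.59622×0.93070×0.84850 = 0.625016 + 0.470834 = 1.095850.
Q̄ = (S₀/π) × [bracket] = (1450/π) × 1.095850 = 505.79 W/m².
— Configuration B (φ=+53.4°):
Solar declination: sin δ = sin ε · sin λ_s = sin 22.50° × sin 229.0° = -0.28881, so δ = -16.787°.
cos H₀ = −tan(+53.4°) tan(-16.787°) = 0.4062, H₀ = 1.1525 rad.
Bracket: H₀ sin φ sin δ + cos φ cos δ sin H₀ = 1.1525×0.80282×-0.28881 + 0.59622×0.95738×0.91378 = -0.267221 + 0.521594 = 0.254373.
Q̄ = (S₀/π) × [bracket] = (1450/π) × 0.254373 = 117.41 W/m².
Ratio Q̄_A / Q̄_B = 505.79 / 117.41 = 4.308.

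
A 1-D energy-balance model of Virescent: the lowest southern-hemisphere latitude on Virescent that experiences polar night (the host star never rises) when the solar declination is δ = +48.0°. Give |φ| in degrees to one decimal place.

|φ| = 42.0°

Polar night requires cos H₀ = −tan φ tan δ ≥ 1, i.e. tan φ tan δ ≤ −1.
The boundary is |tan φ| · |tan δ| = 1, so |φ| = 90° − |δ| = 90° − 48.0° = 42.0° in the southern hemisphere.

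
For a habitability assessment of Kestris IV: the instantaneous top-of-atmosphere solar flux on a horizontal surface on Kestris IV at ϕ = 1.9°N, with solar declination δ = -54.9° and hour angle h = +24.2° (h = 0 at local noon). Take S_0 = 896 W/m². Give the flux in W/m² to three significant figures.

445 W/m²

cos θ_z = sin ϕ sin δ + cos ϕ cos δ cos h = -0.027126 + 0.524186 = 0.497060.
Flux = S_0 · cos θ_z = 896 × 0.497060 = 445.4 W/m².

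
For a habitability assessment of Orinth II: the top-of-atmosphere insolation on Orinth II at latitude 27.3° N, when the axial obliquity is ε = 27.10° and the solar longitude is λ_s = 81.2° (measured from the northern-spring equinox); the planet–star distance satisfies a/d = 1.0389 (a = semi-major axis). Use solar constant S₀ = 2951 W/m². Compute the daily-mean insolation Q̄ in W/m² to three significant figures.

Q̄ ≈ 1.16e+03 W/m²

Solar declination: sin δ = sin ε · sin λ_s = sin 27.10° × sin 81.2° = 0.45018, so δ = +26.755°.
cos H₀ = −tan(+27.3°) tan(+26.755°) = -0.2602, H₀ = 1.8340 rad.
Bracket: H₀ sin φ sin δ + cos φ cos δ sin H₀ = 1.8340×0.45865×0.45018 + 0.88862×0.89294×0.96555 = 0.378675 + 0.766149 = 1.144824.
Inverse-square distance factor (a/d)² = 1.0389² = 1.079313.
Q̄ = (S₀/π) × 1.079313 × [bracket] = (2951/π) × 1.079313 × 1.144824 = 1161 W/m².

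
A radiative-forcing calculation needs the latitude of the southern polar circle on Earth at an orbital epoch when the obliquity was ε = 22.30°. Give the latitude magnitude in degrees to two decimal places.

The polar circle is the lowest latitude that experiences at least one full rotation of continuous darkness at the northern-summer solstice; it lies at |φ| = 90° − ε = 90° − 22.30° = 67.70°.

67.70°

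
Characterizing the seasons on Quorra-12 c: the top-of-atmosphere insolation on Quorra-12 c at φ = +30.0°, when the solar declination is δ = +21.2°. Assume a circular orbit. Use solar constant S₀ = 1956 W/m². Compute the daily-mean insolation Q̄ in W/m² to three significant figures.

cos H₀ = −tan(+30.0°) tan(+21.200°) = -0.2239, H₀ = 1.7967 rad.
Bracket: H₀ sin φ sin δ + cos φ cos δ sin H₀ = 1.7967×0.50000×0.36162 + 0.86603×0.93232×0.97460 = 0.324861 + 0.786909 = 1.111770.
Q̄ = (S₀/π) × [bracket] = (1956/π) × 1.111770 = 692.2 W/m².

Q̄ ≈ 692 W/m²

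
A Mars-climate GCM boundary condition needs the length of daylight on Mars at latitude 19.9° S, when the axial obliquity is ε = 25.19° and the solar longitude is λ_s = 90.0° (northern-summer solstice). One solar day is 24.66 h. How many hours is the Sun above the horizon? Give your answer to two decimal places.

10.99 h

Solar declination: sin δ = sin ε · sin λ_s = sin 25.19° × sin 90.0° = 0.42562, so δ = +25.190°.
cos H₀ = −tan φ · tan δ = −tan(-19.9°) × tan(+25.190°) = 0.1703, so H₀ = 1.3997 rad = 80.20°.
Daylight = 2H₀/(2π) × 24.66 h = (1.3997/π) × 24.66 = 10.99 h.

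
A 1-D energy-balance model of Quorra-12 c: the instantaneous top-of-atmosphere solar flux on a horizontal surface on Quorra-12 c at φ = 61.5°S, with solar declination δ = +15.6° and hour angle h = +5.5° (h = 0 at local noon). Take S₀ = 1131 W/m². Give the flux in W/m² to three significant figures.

250 W/m²

cos θ_z = sin φ sin δ + cos φ cos δ cos h = -0.236331 + 0.457466 = 0.221135.
Flux = S₀ · cos θ_z = 1131 × 0.221135 = 250.1 W/m².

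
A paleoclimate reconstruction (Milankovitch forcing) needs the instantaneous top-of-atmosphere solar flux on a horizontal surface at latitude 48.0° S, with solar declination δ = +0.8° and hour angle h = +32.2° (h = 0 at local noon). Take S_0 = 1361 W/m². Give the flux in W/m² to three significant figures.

756 W/m²

cos θ_z = sin ϕ sin δ + cos ϕ cos δ cos h = -0.010376 + 0.566159 = 0.555783.
Flux = S_0 · cos θ_z = 1361 × 0.555783 = 756.4 W/m².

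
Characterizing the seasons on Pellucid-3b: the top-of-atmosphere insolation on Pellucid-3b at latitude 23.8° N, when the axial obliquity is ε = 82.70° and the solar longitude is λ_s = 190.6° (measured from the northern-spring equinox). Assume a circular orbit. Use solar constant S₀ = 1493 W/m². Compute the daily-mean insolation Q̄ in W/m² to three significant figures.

Solar declination: sin δ = sin ε · sin λ_s = sin 82.70° × sin 190.6° = -0.18246, so δ = -10.513°.
cos H₀ = −tan(+23.8°) tan(-10.513°) = 0.0818, H₀ = 1.4889 rad.
Bracket: H₀ sin φ sin δ + cos φ cos δ sin H₀ = 1.4889×0.40355×-0.18246 + 0.91496×0.98321×0.99664 = -0.109630 + 0.896575 = 0.786945.
Q̄ = (S₀/π) × [bracket] = (1493/π) × 0.786945 = 374.0 W/m².

Q̄ ≈ 374 W/m²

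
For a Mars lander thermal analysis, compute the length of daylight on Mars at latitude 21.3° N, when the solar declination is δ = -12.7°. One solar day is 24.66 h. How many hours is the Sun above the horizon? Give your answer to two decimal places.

11.64 h

cos H₀ = −tan φ · tan δ = −tan(+21.3°) × tan(-12.700°) = 0.0879, so H₀ = 1.4828 rad = 84.96°.
Daylight = 2H₀/(2π) × 24.66 h = (1.4828/π) × 24.66 = 11.64 h.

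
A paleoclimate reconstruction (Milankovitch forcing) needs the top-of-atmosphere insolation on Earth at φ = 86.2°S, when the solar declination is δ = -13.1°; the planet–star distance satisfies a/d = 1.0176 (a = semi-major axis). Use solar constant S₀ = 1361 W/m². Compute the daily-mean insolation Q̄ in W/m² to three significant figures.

Q̄ ≈ 319 W/m²

cos H₀ = −tan(-86.2°) tan(-13.100°) = -3.5036 ≤ −1 ⇒ polar day, H₀ = π.
Bracket: H₀ sin φ sin δ + cos φ cos δ sin H₀ = 3.1416×-0.99780×-0.22665 + 0.06627×0.97398×0.00000 = 0.710477 + 0.000000 = 0.710477.
Inverse-square distance factor (a/d)² = 1.0176² = 1.035510.
Q̄ = (S₀/π) × 1.035510 × [bracket] = (1361/π) × 1.035510 × 0.710477 = 318.7 W/m².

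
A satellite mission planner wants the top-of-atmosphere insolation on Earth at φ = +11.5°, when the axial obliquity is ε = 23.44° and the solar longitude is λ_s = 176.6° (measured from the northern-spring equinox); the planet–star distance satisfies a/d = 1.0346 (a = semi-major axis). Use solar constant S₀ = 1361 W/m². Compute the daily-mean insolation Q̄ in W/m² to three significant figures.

Q̄ ≈ 458 W/m²

Solar declination: sin δ = sin ε · sin λ_s = sin 23.44° × sin 176.6° = 0.02359, so δ = +1.352°.
cos H₀ = −tan(+11.5°) tan(+1.352°) = -0.0048, H₀ = 1.5756 rad.
Bracket: H₀ sin φ sin δ + cos φ cos δ sin H₀ = 1.5756×0.19937×0.02359 + 0.97992×0.99972×0.99999 = 0.007410 + 0.979636 = 0.987046.
Inverse-square distance factor (a/d)² = 1.0346² = 1.070397.
Q̄ = (S₀/π) × 1.070397 × [bracket] = (1361/π) × 1.070397 × 0.987046 = 457.7 W/m².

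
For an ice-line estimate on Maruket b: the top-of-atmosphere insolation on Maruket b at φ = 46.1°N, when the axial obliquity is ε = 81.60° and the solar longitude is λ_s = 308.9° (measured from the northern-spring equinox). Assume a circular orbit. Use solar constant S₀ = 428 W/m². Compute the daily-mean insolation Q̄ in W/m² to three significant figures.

Q̄ ≈ 0.00 W/m²

Solar declination: sin δ = sin ε · sin λ_s = sin 81.60° × sin 308.9° = -0.76989, so δ = -50.344°.
cos H₀ = −tan(+46.1°) tan(-50.344°) = 1.2536 ≥ 1 ⇒ polar night, H₀ = 0 and Q̄ = 0.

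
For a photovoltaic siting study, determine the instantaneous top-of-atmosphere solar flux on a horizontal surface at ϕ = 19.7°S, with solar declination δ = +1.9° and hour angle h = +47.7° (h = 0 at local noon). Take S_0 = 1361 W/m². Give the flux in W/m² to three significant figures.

cos θ_z = sin ϕ sin δ + cos ϕ cos δ cos h = -0.011176 + 0.633273 = 0.622097.
Flux = S_0 · cos θ_z = 1361 × 0.622097 = 846.7 W/m².

847 W/m²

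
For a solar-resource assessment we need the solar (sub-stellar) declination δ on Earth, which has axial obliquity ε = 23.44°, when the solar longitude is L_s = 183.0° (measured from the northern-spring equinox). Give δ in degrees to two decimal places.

δ = -1.19°

sin δ = sin ε · sin L_s = sin 23.44° × sin 183.0° = -0.020819.
δ = arcsin(-0.020819) = -1.19°.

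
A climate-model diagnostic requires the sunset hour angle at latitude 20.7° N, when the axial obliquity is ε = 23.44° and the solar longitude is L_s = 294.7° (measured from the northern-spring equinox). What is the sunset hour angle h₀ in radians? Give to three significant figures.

Solar declination: sin δ = sin ε · sin L_s = sin 23.44° × sin 294.7° = -0.36139, so δ = -21.186°.
cos h₀ = −tan ϕ · tan δ = −tan(+20.7°) × tan(-21.186°) = 0.1465, so h₀ = 1.4238 rad = 81.58°.

h₀ = 1.42 rad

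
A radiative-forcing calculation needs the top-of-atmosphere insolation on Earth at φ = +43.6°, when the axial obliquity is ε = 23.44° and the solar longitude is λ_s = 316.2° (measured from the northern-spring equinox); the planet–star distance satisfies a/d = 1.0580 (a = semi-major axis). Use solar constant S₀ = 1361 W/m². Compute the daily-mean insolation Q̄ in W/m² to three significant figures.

Solar declination: sin δ = sin ε · sin λ_s = sin 23.44° × sin 316.2° = -0.27533, so δ = -15.981°.
cos H₀ = −tan(+43.6°) tan(-15.981°) = 0.2727, H₀ = 1.2946 rad.
Bracket: H₀ sin φ sin δ + cos φ cos δ sin H₀ = 1.2946×0.68962×-0.27533 + 0.72417×0.96135×0.96209 = -0.245810 + 0.669789 = 0.423979.
Inverse-square distance factor (a/d)² = 1.0580² = 1.119364.
Q̄ = (S₀/π) × 1.119364 × [bracket] = (1361/π) × 1.119364 × 0.423979 = 205.6 W/m².

Q̄ ≈ 206 W/m²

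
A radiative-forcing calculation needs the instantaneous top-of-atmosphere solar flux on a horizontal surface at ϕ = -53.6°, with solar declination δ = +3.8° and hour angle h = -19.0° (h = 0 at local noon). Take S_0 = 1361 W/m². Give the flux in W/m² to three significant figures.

cos θ_z = sin ϕ sin δ + cos ϕ cos δ cos h = -0.053343 + 0.559855 = 0.506512.
Flux = S_0 · cos θ_z = 1361 × 0.506512 = 689.4 W/m².

689 W/m²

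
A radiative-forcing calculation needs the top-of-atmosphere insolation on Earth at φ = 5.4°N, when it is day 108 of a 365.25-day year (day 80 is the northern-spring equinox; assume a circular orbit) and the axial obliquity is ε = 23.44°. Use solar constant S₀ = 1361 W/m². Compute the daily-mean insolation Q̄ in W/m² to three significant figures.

Q̄ ≈ 436 W/m²

Solar longitude: λ_s = 360° × (108 − 80)/365.25 = 27.598°.
sin δ = sin 23.44° × sin 27.598° = 0.18428, so δ = +10.619°.
cos H₀ = −tan(+5.4°) tan(+10.619°) = -0.0177, H₀ = 1.5885 rad.
Bracket: H₀ sin φ sin δ + cos φ cos δ sin H₀ = 1.5885×0.09411×0.18428 + 0.99556×0.98287×0.99984 = 0.027549 + 0.978349 = 1.005898.
Q̄ = (S₀/π) × [bracket] = (1361/π) × 1.005898 = 435.8 W/m².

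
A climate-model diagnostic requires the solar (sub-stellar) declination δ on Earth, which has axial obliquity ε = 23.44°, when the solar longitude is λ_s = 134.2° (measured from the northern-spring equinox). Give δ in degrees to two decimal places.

δ = +16.57°

sin δ = sin ε · sin λ_s = sin 23.44° × sin 134.2° = 0.285179.
δ = arcsin(0.285179) = +16.57°.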